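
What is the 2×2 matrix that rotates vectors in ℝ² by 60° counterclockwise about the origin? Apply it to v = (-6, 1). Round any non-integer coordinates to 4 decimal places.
R = [[1/2, -√3/2], [√3/2, 1/2]]; R·v = (-3.8660, -4.6962)

A counterclockwise rotation by angle θ in ℝ² has matrix R(θ) = [[cos θ, -sin θ], [sin θ, cos θ]].
For θ = 60°: cos θ = 1/2, sin θ = √3/2.
R(60°) = [[1/2, -√3/2], [√3/2, 1/2]].
R·v = [1/2·-6 + (-√3/2)·1, √3/2·-6 + 1/2·1] = (-3.8660, -4.6962).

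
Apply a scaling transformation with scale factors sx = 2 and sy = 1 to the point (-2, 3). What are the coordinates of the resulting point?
(-4, 3)

Scaling matrix:
[[2, 0], [0, 1]]
Result: (-2 × 2, 3 × 1) = (-4, 3)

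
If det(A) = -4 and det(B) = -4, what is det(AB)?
16

Use the multiplicative property of determinants: det(AB) = det(A)*det(B).
det(AB) = (-4)*(-4) = 16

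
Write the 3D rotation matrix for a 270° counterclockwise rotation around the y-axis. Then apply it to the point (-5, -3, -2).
R = [[0, 0, -1], [0, 1, 0], [1, 0, 0]]; R·(-5, -3, -2) = (2, -3, -5)

Rotation matrix for 270° around y-axis:
cos(270°) = 0, sin(270°) = -1
R = [[0, 0, -1], [0, 1, 0], [1, 0, 0]]
Apply to (-5, -3, -2): R·[-5, -3, -2]ᵀ = (2, -3, -5)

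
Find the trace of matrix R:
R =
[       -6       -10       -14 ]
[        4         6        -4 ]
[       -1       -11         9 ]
tr(R) = -6 + 6 + 9 = 9

The trace of a square matrix is the sum of its diagonal entries.
Diagonal entries of R: R[0][0] = -6, R[1][1] = 6, R[2][2] = 9.
tr(R) = -6 + 6 + 9 = 9.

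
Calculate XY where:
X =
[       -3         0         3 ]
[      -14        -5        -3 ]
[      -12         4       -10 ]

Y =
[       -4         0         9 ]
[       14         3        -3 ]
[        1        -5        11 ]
XY =
[       15       -15         6 ]
[      -17         0      -144 ]
[       94        62      -230 ]

Matrix multiplication: (XY)[i][j] = sum over k of X[i][k] * Y[k][j].
  (XY)[0][0] = (-3)*(-4) + (0)*(14) + (3)*(1) = 15
  (XY)[0][1] = (-3)*(0) + (0)*(3) + (3)*(-5) = -15
  (XY)[0][2] = (-3)*(9) + (0)*(-3) + (3)*(11) = 6
  (XY)[1][0] = (-14)*(-4) + (-5)*(14) + (-3)*(1) = -17
  (XY)[1][1] = (-14)*(0) + (-5)*(3) + (-3)*(-5) = 0
  (XY)[1][2] = (-14)*(9) + (-5)*(-3) + (-3)*(11) = -144
  (XY)[2][0] = (-12)*(-4) + (4)*(14) + (-10)*(1) = 94
  (XY)[2][1] = (-12)*(0) + (4)*(3) + (-10)*(-5) = 62
  (XY)[2][2] = (-12)*(9) + (4)*(-3) + (-10)*(11) = -230
XY =
[       15       -15         6 ]
[      -17         0      -144 ]
[       94        62      -230 ]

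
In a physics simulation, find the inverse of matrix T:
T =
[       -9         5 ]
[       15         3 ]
det(T) = -102
T⁻¹ =
[    -1/34     5/102 ]
[     5/34      3/34 ]

For a 2×2 matrix T = [[a, b], [c, d]] with det(T) ≠ 0, T⁻¹ = (1/det(T)) * [[d, -b], [-c, a]].
det(T) = (-9)*(3) - (5)*(15) = -27 - 75 = -102.
T⁻¹ = (1/-102) * [[3, -5], [-15, -9]].
Dividing each entry by -102 and reducing:
T⁻¹ =
[    -1/34     5/102 ]
[     5/34      3/34 ]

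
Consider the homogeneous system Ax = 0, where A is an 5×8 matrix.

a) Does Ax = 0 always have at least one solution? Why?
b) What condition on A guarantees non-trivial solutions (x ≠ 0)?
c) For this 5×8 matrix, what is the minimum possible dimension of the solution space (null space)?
a) Yes, x = 0 is always a solution. b) When A has linearly dependent columns (rank < n). c) Minimum nullity = 3.

a) x = 0 satisfies A·0 = 0, so the zero vector is always a solution.
b) Non-trivial solutions exist iff the columns of A are linearly dependent, equivalently rank(A) < n (the number of columns).
c) By rank-nullity, rank(A) + nullity(A) = n = 8. Since A has only 5 rows, rank(A) ≤ 5, so nullity(A) ≥ 8 - 5 = 3.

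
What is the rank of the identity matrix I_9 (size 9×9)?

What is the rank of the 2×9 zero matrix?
rank(I_9) = 9, rank(0) = 0

The identity I_9 has 9 columns that are the standard basis vectors e_1, …, e_9. These are linearly independent, so all 9 columns are pivots and rank(I_9) = 9.
The 2×9 zero matrix has every entry zero, so every row is the zero row and there are no pivots; rank(0) = 0.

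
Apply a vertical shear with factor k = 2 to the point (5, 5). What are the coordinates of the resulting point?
(5, 15)

Shear matrix for vertical shear with factor k = 2:
[[1, 0], [2, 1]]
Result: (5, 5) → (5, 15)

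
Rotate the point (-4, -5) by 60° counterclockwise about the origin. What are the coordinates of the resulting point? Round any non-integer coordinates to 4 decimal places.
(2.3301, -5.9641)

Rotation matrix R(θ) = [[cos θ, -sin θ], [sin θ, cos θ]]; for θ = 60°:
R = [[1/2, -√3/2], [√3/2, 1/2]]
Result: R × [-4, -5]ᵀ = [1/2·-4 + (-√3/2)·-5, √3/2·-4 + (1/2)·-5]ᵀ = (2.3301, -5.9641)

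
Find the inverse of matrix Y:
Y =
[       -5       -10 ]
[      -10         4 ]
det(Y) = -120
Y⁻¹ =
[    -1/30     -1/12 ]
[    -1/12      1/24 ]

For a 2×2 matrix Y = [[a, b], [c, d]] with det(Y) ≠ 0, Y⁻¹ = (1/det(Y)) * [[d, -b], [-c, a]].
det(Y) = (-5)*(4) - (-10)*(-10) = -20 - 100 = -120.
Y⁻¹ = (1/-120) * [[4, 10], [10, -5]].
Dividing each entry by -120 and reducing:
Y⁻¹ =
[    -1/30     -1/12 ]
[    -1/12      1/24 ]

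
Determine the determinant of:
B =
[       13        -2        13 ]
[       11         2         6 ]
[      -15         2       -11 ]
det(B) = 172

Expand along row 0 (cofactor expansion): det(B) = a*(e*i - f*h) - b*(d*i - f*g) + c*(d*h - e*g), where the 3×3 is [[a, b, c], [d, e, f], [g, h, i]].
Minor M_00 = (2)*(-11) - (6)*(2) = -22 - 12 = -34.
Minor M_01 = (11)*(-11) - (6)*(-15) = -121 + 90 = -31.
Minor M_02 = (11)*(2) - (2)*(-15) = 22 + 30 = 52.
det(B) = (13)*(-34) - (-2)*(-31) + (13)*(52) = -442 - 62 + 676 = 172.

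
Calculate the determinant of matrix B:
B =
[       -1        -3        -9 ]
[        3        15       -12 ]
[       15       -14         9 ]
det(B) = 3057

Expand along row 0 (cofactor expansion): det(B) = a*(e*i - f*h) - b*(d*i - f*g) + c*(d*h - e*g), where the 3×3 is [[a, b, c], [d, e, f], [g, h, i]].
Minor M_00 = (15)*(9) - (-12)*(-14) = 135 - 168 = -33.
Minor M_01 = (3)*(9) - (-12)*(15) = 27 + 180 = 207.
Minor M_02 = (3)*(-14) - (15)*(15) = -42 - 225 = -267.
det(B) = (-1)*(-33) - (-3)*(207) + (-9)*(-267) = 33 + 621 + 2403 = 3057.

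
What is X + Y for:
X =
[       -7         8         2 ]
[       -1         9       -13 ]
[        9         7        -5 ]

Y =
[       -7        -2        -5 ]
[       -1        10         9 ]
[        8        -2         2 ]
X + Y =
[      -14         6        -3 ]
[       -2        19        -4 ]
[       17         5        -3 ]

Matrix addition is elementwise: (X+Y)[i][j] = X[i][j] + Y[i][j].
  (X+Y)[0][0] = (-7) + (-7) = -14
  (X+Y)[0][1] = (8) + (-2) = 6
  (X+Y)[0][2] = (2) + (-5) = -3
  (X+Y)[1][0] = (-1) + (-1) = -2
  (X+Y)[1][1] = (9) + (10) = 19
  (X+Y)[1][2] = (-13) + (9) = -4
  (X+Y)[2][0] = (9) + (8) = 17
  (X+Y)[2][1] = (7) + (-2) = 5
  (X+Y)[2][2] = (-5) + (2) = -3
X + Y =
[      -14         6        -3 ]
[       -2        19        -4 ]
[       17         5        -3 ]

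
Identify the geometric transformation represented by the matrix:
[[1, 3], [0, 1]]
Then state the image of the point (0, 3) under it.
horizontal shear with factor 3; image of (0, 3) is (9, 3)

The matrix [[1, k], [0, 1]] sends (x, y) to (x + 3y, y), leaving the y-coordinate fixed: a horizontal shear.
The matrix [[1, 3], [0, 1]] represents: horizontal shear with factor 3.
Applying it to (0, 3): [1·0 + 3·3, 0·0 + 1·3] = (9, 3).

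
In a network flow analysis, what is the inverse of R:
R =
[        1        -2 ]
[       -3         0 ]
det(R) = -6
R⁻¹ =
[        0      -1/3 ]
[     -1/2      -1/6 ]

For a 2×2 matrix R = [[a, b], [c, d]] with det(R) ≠ 0, R⁻¹ = (1/det(R)) * [[d, -b], [-c, a]].
det(R) = (1)*(0) - (-2)*(-3) = 0 - 6 = -6.
R⁻¹ = (1/-6) * [[0, 2], [3, 1]].
Dividing each entry by -6 and reducing:
R⁻¹ =
[        0      -1/3 ]
[     -1/2      -1/6 ]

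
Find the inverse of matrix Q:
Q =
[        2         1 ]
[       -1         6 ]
det(Q) = 13
Q⁻¹ =
[     6/13     -1/13 ]
[     1/13      2/13 ]

For a 2×2 matrix Q = [[a, b], [c, d]] with det(Q) ≠ 0, Q⁻¹ = (1/det(Q)) * [[d, -b], [-c, a]].
det(Q) = (2)*(6) - (1)*(-1) = 12 + 1 = 13.
Q⁻¹ = (1/13) * [[6, -1], [1, 2]].
Dividing each entry by 13 and reducing:
Q⁻¹ =
[     6/13     -1/13 ]
[     1/13      2/13 ]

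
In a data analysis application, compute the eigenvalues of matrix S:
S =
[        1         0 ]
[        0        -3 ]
λ = -3, 1

Solve det(S - λI) = 0. For a 2×2 matrix the characteristic equation is λ² - (trace)λ + det = 0.
trace(S) = a + d = 1 - 3 = -2.
det(S) = a*d - b*c = (1)*(-3) - (0)*(0) = -3 - 0 = -3.
Characteristic equation: λ² - (-2)λ + (-3) = 0.
Discriminant = (-2)² - 4*(-3) = 4 + 12 = 16.
λ = (-2 ± √16) / 2 = (-2 ± 4) / 2 = -3, 1.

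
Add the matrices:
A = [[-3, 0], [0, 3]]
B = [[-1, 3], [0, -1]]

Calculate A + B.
[[-4, 3], [0, 2]]

Add corresponding elements:
(-3)+(-1)=-4
(0)+(3)=3
(0)+(0)=0
(3)+(-1)=2
A + B = [[-4, 3], [0, 2]]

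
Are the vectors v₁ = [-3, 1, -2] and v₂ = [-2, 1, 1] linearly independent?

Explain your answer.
Yes, linearly independent

Two vectors are linearly dependent iff one is a scalar multiple of the other.
No single scalar k satisfies v₂ = k·v₁ (the ratios of corresponding entries disagree), so v₁ and v₂ are linearly independent.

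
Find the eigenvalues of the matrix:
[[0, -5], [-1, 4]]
λ = -1 and λ = 5

Characteristic equation: det(A - λI) = 0
λ² - (trace)λ + (det) = 0
λ² - (4)λ + (-5) = 0
λ² - 4λ - 5 = 0
Solving: λ = -1, 5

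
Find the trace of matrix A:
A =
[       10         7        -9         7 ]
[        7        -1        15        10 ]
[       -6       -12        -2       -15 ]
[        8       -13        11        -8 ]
tr(A) = 10 - 1 - 2 - 8 = -1

The trace of a square matrix is the sum of its diagonal entries.
Diagonal entries of A: A[0][0] = 10, A[1][1] = -1, A[2][2] = -2, A[3][3] = -8.
tr(A) = 10 - 1 - 2 - 8 = -1.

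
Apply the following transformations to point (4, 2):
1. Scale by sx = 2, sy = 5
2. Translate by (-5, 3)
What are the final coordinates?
(3, 13)

Step 1: Scale (4, 2) by (sx, sy) = (2, 5) → (8, 10)
Step 2: Translate by (-5, 3) → (3, 13)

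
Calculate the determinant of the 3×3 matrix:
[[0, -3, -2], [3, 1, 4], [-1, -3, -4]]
-8

Expansion along first row:
det = 0·det([[1,4],[-3,-4]]) - -3·det([[3,4],[-1,-4]]) + -2·det([[3,1],[-1,-3]])
    = 0·(1·-4 - 4·-3) - -3·(3·-4 - 4·-1) + -2·(3·-3 - 1·-1)
    = 0·8 - -3·-8 + -2·-8
    = 0 + -24 + 16 = -8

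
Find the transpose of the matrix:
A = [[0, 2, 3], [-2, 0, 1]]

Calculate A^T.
[[0, -2], [2, 0], [3, 1]]

The transpose sends entry (i,j) to (j,i); rows become columns.
Row 0 of A: [0, 2, 3] -> column 0 of A^T.
Row 1 of A: [-2, 0, 1] -> column 1 of A^T.
A^T = [[0, -2], [2, 0], [3, 1]]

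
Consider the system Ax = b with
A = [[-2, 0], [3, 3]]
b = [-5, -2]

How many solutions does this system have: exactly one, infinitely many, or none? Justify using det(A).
Exactly one solution

Compute det(A) = (-2)*(3) - (0)*(3) = -6.
Because det(A) ≠ 0, A is invertible and Ax = b has a unique solution for every b (here x = A⁻¹ b).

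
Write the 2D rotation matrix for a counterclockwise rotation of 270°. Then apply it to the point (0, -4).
R = [[0, 1], [-1, 0]]; R·(0, -4) = (-4, 0)

Rotation matrix formula: R(θ) = [[cos θ, -sin θ], [sin θ, cos θ]]
For θ = 270°:
cos(270°) = 0
sin(270°) = -1
R = [[0, 1], [-1, 0]]
Apply to (0, -4): [0·0 + (1)·-4, -1·0 + 0·-4] = (-4, 0)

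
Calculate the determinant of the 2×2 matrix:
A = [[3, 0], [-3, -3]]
-9

For A = [[a, b], [c, d]], det(A) = a*d - b*c.
det(A) = (3)*(-3) - (0)*(-3) = -9 - 0 = -9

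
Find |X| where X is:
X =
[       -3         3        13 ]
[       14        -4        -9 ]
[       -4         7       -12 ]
det(X) = 1345

Expand along row 0 (cofactor expansion): det(X) = a*(e*i - f*h) - b*(d*i - f*g) + c*(d*h - e*g), where the 3×3 is [[a, b, c], [d, e, f], [g, h, i]].
Minor M_00 = (-4)*(-12) - (-9)*(7) = 48 + 63 = 111.
Minor M_01 = (14)*(-12) - (-9)*(-4) = -168 - 36 = -204.
Minor M_02 = (14)*(7) - (-4)*(-4) = 98 - 16 = 82.
det(X) = (-3)*(111) - (3)*(-204) + (13)*(82) = -333 + 612 + 1066 = 1345.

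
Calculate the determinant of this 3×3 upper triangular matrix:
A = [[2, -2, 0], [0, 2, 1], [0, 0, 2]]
8

The determinant of a triangular matrix is the product of its diagonal entries (the off-diagonal entries above the diagonal do not affect it).
det(A) = (2) * (2) * (2) = 8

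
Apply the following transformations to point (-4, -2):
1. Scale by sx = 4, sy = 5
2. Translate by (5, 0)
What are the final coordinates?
(-11, -10)

Step 1: Scale (-4, -2) by (sx, sy) = (4, 5) → (-16, -10)
Step 2: Translate by (5, 0) → (-11, -10)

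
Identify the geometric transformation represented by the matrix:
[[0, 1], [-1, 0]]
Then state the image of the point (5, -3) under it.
rotation by 90° clockwise (i.e., 270° counterclockwise); image of (5, -3) is (-3, -5)

This matches the form [[cos θ, -sin θ], [sin θ, cos θ]] of a rotation matrix; reading off cos θ and sin θ gives the angle.
The matrix [[0, 1], [-1, 0]] represents: rotation by 90° clockwise (i.e., 270° counterclockwise).
Applying it to (5, -3): [0·5 + 1·-3, -1·5 + 0·-3] = (-3, -5).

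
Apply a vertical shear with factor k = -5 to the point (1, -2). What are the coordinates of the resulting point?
(1, -7)

Shear matrix for vertical shear with factor k = -5:
[[1, 0], [-5, 1]]
Result: (1, -2) → (1, -7)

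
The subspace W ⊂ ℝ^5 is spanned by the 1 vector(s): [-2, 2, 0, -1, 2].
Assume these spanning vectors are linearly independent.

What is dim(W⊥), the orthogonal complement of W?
dim(W⊥) = 4

For any subspace W of ℝ^n, dim(W) + dim(W⊥) = n (the whole-space dimension).
Here the given 1 vectors are linearly independent, so dim(W) = 1.
Thus dim(W⊥) = n - dim(W) = 5 - 1 = 4.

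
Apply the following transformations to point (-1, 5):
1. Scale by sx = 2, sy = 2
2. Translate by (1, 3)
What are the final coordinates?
(-1, 13)

Step 1: Scale (-1, 5) by (sx, sy) = (2, 2) → (-2, 10)
Step 2: Translate by (1, 3) → (-1, 13)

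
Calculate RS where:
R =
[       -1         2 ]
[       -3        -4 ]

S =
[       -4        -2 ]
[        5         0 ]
RS =
[       14         2 ]
[       -8         6 ]

Matrix multiplication: (RS)[i][j] = sum over k of R[i][k] * S[k][j].
  (RS)[0][0] = (-1)*(-4) + (2)*(5) = 14
  (RS)[0][1] = (-1)*(-2) + (2)*(0) = 2
  (RS)[1][0] = (-3)*(-4) + (-4)*(5) = -8
  (RS)[1][1] = (-3)*(-2) + (-4)*(0) = 6
RS =
[       14         2 ]
[       -8         6 ]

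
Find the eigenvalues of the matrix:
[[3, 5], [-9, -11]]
λ = -6 and λ = -2

Characteristic equation: det(A - λI) = 0
λ² - (trace)λ + (det) = 0
λ² - (-8)λ + (12) = 0
λ² + 8λ + 12 = 0
Solving: λ = -6, -2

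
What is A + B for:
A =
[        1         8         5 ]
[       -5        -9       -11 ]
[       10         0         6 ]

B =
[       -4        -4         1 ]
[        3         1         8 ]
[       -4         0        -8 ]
A + B =
[       -3         4         6 ]
[       -2        -8        -3 ]
[        6         0        -2 ]

Matrix addition is elementwise: (A+B)[i][j] = A[i][j] + B[i][j].
  (A+B)[0][0] = (1) + (-4) = -3
  (A+B)[0][1] = (8) + (-4) = 4
  (A+B)[0][2] = (5) + (1) = 6
  (A+B)[1][0] = (-5) + (3) = -2
  (A+B)[1][1] = (-9) + (1) = -8
  (A+B)[1][2] = (-11) + (8) = -3
  (A+B)[2][0] = (10) + (-4) = 6
  (A+B)[2][1] = (0) + (0) = 0
  (A+B)[2][2] = (6) + (-8) = -2
A + B =
[       -3         4         6 ]
[       -2        -8        -3 ]
[        6         0        -2 ]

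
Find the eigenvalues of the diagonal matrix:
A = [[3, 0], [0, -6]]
λ₁ = 3, λ₂ = -6

The characteristic polynomial of A is det(A - λI) = (3 - λ)(-6 - λ) = 0.
The roots are λ = 3 and λ = -6, so the eigenvalues are the diagonal entries.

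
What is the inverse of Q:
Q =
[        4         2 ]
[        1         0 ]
det(Q) = -2
Q⁻¹ =
[        0         1 ]
[      1/2        -2 ]

For a 2×2 matrix Q = [[a, b], [c, d]] with det(Q) ≠ 0, Q⁻¹ = (1/det(Q)) * [[d, -b], [-c, a]].
det(Q) = (4)*(0) - (2)*(1) = 0 - 2 = -2.
Q⁻¹ = (1/-2) * [[0, -2], [-1, 4]].
Dividing each entry by -2 and reducing:
Q⁻¹ =
[        0         1 ]
[      1/2        -2 ]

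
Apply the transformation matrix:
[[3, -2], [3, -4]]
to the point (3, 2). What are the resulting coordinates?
(5, 1)

Matrix multiplication:
[[3, -2], [3, -4]] × [3, 2]ᵀ
= [3×3 + -2×2, 3×3 + -4×2]ᵀ
= [5.0000, 1.0000]ᵀ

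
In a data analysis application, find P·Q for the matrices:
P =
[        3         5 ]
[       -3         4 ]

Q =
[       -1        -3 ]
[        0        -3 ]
PQ =
[       -3       -24 ]
[        3        -3 ]

Matrix multiplication: (PQ)[i][j] = sum over k of P[i][k] * Q[k][j].
  (PQ)[0][0] = (3)*(-1) + (5)*(0) = -3
  (PQ)[0][1] = (3)*(-3) + (5)*(-3) = -24
  (PQ)[1][0] = (-3)*(-1) + (4)*(0) = 3
  (PQ)[1][1] = (-3)*(-3) + (4)*(-3) = -3
PQ =
[       -3       -24 ]
[        3        -3 ]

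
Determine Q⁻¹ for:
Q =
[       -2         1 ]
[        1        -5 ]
det(Q) = 9
Q⁻¹ =
[     -5/9      -1/9 ]
[     -1/9      -2/9 ]

For a 2×2 matrix Q = [[a, b], [c, d]] with det(Q) ≠ 0, Q⁻¹ = (1/det(Q)) * [[d, -b], [-c, a]].
det(Q) = (-2)*(-5) - (1)*(1) = 10 - 1 = 9.
Q⁻¹ = (1/9) * [[-5, -1], [-1, -2]].
Dividing each entry by 9 and reducing:
Q⁻¹ =
[     -5/9      -1/9 ]
[     -1/9      -2/9 ]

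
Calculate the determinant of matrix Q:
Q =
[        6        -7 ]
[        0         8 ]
det(Q) = 48

For a 2×2 matrix [[a, b], [c, d]], det = a*d - b*c.
det(Q) = (6)*(8) - (-7)*(0) = 48 - 0 = 48.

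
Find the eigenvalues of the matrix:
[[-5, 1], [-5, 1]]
λ = -4 and λ = 0

Characteristic equation: det(A - λI) = 0
λ² - (trace)λ + (det) = 0
λ² - (-4)λ + (0) = 0
λ² + 4λ + 0 = 0
Solving: λ = -4, 0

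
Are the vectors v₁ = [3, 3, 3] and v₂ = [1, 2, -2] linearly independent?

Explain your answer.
Yes, linearly independent

Two vectors are linearly dependent iff one is a scalar multiple of the other.
No single scalar k satisfies v₂ = k·v₁ (the ratios of corresponding entries disagree), so v₁ and v₂ are linearly independent.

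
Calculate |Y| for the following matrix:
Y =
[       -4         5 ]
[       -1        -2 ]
det(Y) = 13

For a 2×2 matrix [[a, b], [c, d]], det = a*d - b*c.
det(Y) = (-4)*(-2) - (5)*(-1) = 8 + 5 = 13.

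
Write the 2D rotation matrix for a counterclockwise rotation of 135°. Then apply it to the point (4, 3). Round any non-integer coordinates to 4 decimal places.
R = [[-√2/2, -√2/2], [√2/2, -√2/2]]; R·(4, 3) = (-4.9497, 0.7071)

Rotation matrix formula: R(θ) = [[cos θ, -sin θ], [sin θ, cos θ]]
For θ = 135°:
cos(135°) = -√2/2
sin(135°) = √2/2
R = [[-√2/2, -√2/2], [√2/2, -√2/2]]
Apply to (4, 3): [-√2/2·4 + (-√2/2)·3, √2/2·4 + -√2/2·3] = (-4.9497, 0.7071)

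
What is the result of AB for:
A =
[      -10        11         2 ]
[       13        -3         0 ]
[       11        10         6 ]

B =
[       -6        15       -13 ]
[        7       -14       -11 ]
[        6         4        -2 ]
AB =
[      149      -296         5 ]
[      -99       237      -136 ]
[       40        49      -265 ]

Matrix multiplication: (AB)[i][j] = sum over k of A[i][k] * B[k][j].
  (AB)[0][0] = (-10)*(-6) + (11)*(7) + (2)*(6) = 149
  (AB)[0][1] = (-10)*(15) + (11)*(-14) + (2)*(4) = -296
  (AB)[0][2] = (-10)*(-13) + (11)*(-11) + (2)*(-2) = 5
  (AB)[1][0] = (13)*(-6) + (-3)*(7) + (0)*(6) = -99
  (AB)[1][1] = (13)*(15) + (-3)*(-14) + (0)*(4) = 237
  (AB)[1][2] = (13)*(-13) + (-3)*(-11) + (0)*(-2) = -136
  (AB)[2][0] = (11)*(-6) + (10)*(7) + (6)*(6) = 40
  (AB)[2][1] = (11)*(15) + (10)*(-14) + (6)*(4) = 49
  (AB)[2][2] = (11)*(-13) + (10)*(-11) + (6)*(-2) = -265
AB =
[      149      -296         5 ]
[      -99       237      -136 ]
[       40        49      -265 ]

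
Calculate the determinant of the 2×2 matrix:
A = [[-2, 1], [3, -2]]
1

For A = [[a, b], [c, d]], det(A) = a*d - b*c.
det(A) = (-2)*(-2) - (1)*(3) = 4 - 3 = 1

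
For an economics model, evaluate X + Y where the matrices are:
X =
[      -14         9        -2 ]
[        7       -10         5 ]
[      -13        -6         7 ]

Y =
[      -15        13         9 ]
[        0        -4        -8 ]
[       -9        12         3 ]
X + Y =
[      -29        22         7 ]
[        7       -14        -3 ]
[      -22         6        10 ]

Matrix addition is elementwise: (X+Y)[i][j] = X[i][j] + Y[i][j].
  (X+Y)[0][0] = (-14) + (-15) = -29
  (X+Y)[0][1] = (9) + (13) = 22
  (X+Y)[0][2] = (-2) + (9) = 7
  (X+Y)[1][0] = (7) + (0) = 7
  (X+Y)[1][1] = (-10) + (-4) = -14
  (X+Y)[1][2] = (5) + (-8) = -3
  (X+Y)[2][0] = (-13) + (-9) = -22
  (X+Y)[2][1] = (-6) + (12) = 6
  (X+Y)[2][2] = (7) + (3) = 10
X + Y =
[      -29        22         7 ]
[        7       -14        -3 ]
[      -22         6        10 ]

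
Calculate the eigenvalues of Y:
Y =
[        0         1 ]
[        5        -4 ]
λ = -5, 1

Solve det(Y - λI) = 0. For a 2×2 matrix the characteristic equation is λ² - (trace)λ + det = 0.
trace(Y) = a + d = 0 - 4 = -4.
det(Y) = a*d - b*c = (0)*(-4) - (1)*(5) = 0 - 5 = -5.
Characteristic equation: λ² - (-4)λ + (-5) = 0.
Discriminant = (-4)² - 4*(-5) = 16 + 20 = 36.
λ = (-4 ± √36) / 2 = (-4 ± 6) / 2 = -5, 1.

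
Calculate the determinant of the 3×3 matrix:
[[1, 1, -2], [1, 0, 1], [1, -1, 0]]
4

Expansion along first row:
det = 1·det([[0,1],[-1,0]]) - 1·det([[1,1],[1,0]]) + -2·det([[1,0],[1,-1]])
    = 1·(0·0 - 1·-1) - 1·(1·0 - 1·1) + -2·(1·-1 - 0·1)
    = 1·1 - 1·-1 + -2·-1
    = 1 + 1 + 2 = 4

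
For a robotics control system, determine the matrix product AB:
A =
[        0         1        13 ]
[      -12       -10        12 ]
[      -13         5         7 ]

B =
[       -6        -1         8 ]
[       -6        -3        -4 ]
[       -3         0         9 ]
AB =
[      -45        -3       113 ]
[       96        42        52 ]
[       27        -2       -61 ]

Matrix multiplication: (AB)[i][j] = sum over k of A[i][k] * B[k][j].
  (AB)[0][0] = (0)*(-6) + (1)*(-6) + (13)*(-3) = -45
  (AB)[0][1] = (0)*(-1) + (1)*(-3) + (13)*(0) = -3
  (AB)[0][2] = (0)*(8) + (1)*(-4) + (13)*(9) = 113
  (AB)[1][0] = (-12)*(-6) + (-10)*(-6) + (12)*(-3) = 96
  (AB)[1][1] = (-12)*(-1) + (-10)*(-3) + (12)*(0) = 42
  (AB)[1][2] = (-12)*(8) + (-10)*(-4) + (12)*(9) = 52
  (AB)[2][0] = (-13)*(-6) + (5)*(-6) + (7)*(-3) = 27
  (AB)[2][1] = (-13)*(-1) + (5)*(-3) + (7)*(0) = -2
  (AB)[2][2] = (-13)*(8) + (5)*(-4) + (7)*(9) = -61
AB =
[      -45        -3       113 ]
[       96        42        52 ]
[       27        -2       -61 ]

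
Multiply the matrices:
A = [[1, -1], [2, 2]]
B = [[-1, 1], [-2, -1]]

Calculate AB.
[[1, 2], [-6, 0]]

Each entry (i,j) of AB = sum over k of A[i][k]*B[k][j].
(AB)[0][0] = (1)*(-1) + (-1)*(-2) = 1
(AB)[0][1] = (1)*(1) + (-1)*(-1) = 2
(AB)[1][0] = (2)*(-1) + (2)*(-2) = -6
(AB)[1][1] = (2)*(1) + (2)*(-1) = 0
AB = [[1, 2], [-6, 0]]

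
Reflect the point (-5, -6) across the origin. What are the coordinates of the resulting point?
(5, 6)

Reflection across origin: (-5, -6) → (5, 6)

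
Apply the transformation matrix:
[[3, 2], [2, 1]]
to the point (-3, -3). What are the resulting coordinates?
(-15, -9)

Matrix multiplication:
[[3, 2], [2, 1]] × [-3, -3]ᵀ
= [3×-3 + 2×-3, 2×-3 + 1×-3]ᵀ
= [-15.0000, -9.0000]ᵀ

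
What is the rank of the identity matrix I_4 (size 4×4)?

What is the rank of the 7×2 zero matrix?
rank(I_4) = 4, rank(0) = 0

The identity I_4 has 4 columns that are the standard basis vectors e_1, …, e_4. These are linearly independent, so all 4 columns are pivots and rank(I_4) = 4.
The 7×2 zero matrix has every entry zero, so every row is the zero row and there are no pivots; rank(0) = 0.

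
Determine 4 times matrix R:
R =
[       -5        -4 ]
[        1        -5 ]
4R =
[      -20       -16 ]
[        4       -20 ]

Scalar multiplication is elementwise: (4R)[i][j] = 4 * R[i][j].
  (4R)[0][0] = 4 * (-5) = -20
  (4R)[0][1] = 4 * (-4) = -16
  (4R)[1][0] = 4 * (1) = 4
  (4R)[1][1] = 4 * (-5) = -20
4R =
[      -20       -16 ]
[        4       -20 ]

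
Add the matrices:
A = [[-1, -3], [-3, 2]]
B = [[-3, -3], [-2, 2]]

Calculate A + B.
[[-4, -6], [-5, 4]]

Add corresponding elements:
(-1)+(-3)=-4
(-3)+(-3)=-6
(-3)+(-2)=-5
(2)+(2)=4
A + B = [[-4, -6], [-5, 4]]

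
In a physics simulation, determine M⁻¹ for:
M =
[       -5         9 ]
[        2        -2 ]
det(M) = -8
M⁻¹ =
[      1/4       9/8 ]
[      1/4       5/8 ]

For a 2×2 matrix M = [[a, b], [c, d]] with det(M) ≠ 0, M⁻¹ = (1/det(M)) * [[d, -b], [-c, a]].
det(M) = (-5)*(-2) - (9)*(2) = 10 - 18 = -8.
M⁻¹ = (1/-8) * [[-2, -9], [-2, -5]].
Dividing each entry by -8 and reducing:
M⁻¹ =
[      1/4       9/8 ]
[      1/4       5/8 ]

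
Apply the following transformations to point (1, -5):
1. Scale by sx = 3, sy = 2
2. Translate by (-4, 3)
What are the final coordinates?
(-1, -7)

Step 1: Scale (1, -5) by (sx, sy) = (3, 2) → (3, -10)
Step 2: Translate by (-4, 3) → (-1, -7)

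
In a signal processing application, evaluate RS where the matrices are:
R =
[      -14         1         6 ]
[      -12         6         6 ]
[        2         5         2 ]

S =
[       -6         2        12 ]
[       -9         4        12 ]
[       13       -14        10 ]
RS =
[      153      -108       -96 ]
[       96       -84       -12 ]
[      -31        -4       104 ]

Matrix multiplication: (RS)[i][j] = sum over k of R[i][k] * S[k][j].
  (RS)[0][0] = (-14)*(-6) + (1)*(-9) + (6)*(13) = 153
  (RS)[0][1] = (-14)*(2) + (1)*(4) + (6)*(-14) = -108
  (RS)[0][2] = (-14)*(12) + (1)*(12) + (6)*(10) = -96
  (RS)[1][0] = (-12)*(-6) + (6)*(-9) + (6)*(13) = 96
  (RS)[1][1] = (-12)*(2) + (6)*(4) + (6)*(-14) = -84
  (RS)[1][2] = (-12)*(12) + (6)*(12) + (6)*(10) = -12
  (RS)[2][0] = (2)*(-6) + (5)*(-9) + (2)*(13) = -31
  (RS)[2][1] = (2)*(2) + (5)*(4) + (2)*(-14) = -4
  (RS)[2][2] = (2)*(12) + (5)*(12) + (2)*(10) = 104
RS =
[      153      -108       -96 ]
[       96       -84       -12 ]
[      -31        -4       104 ]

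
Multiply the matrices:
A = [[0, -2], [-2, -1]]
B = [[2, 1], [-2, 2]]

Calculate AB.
[[4, -4], [-2, -4]]

Each entry (i,j) of AB = sum over k of A[i][k]*B[k][j].
(AB)[0][0] = (0)*(2) + (-2)*(-2) = 4
(AB)[0][1] = (0)*(1) + (-2)*(2) = -4
(AB)[1][0] = (-2)*(2) + (-1)*(-2) = -2
(AB)[1][1] = (-2)*(1) + (-1)*(2) = -4
AB = [[4, -4], [-2, -4]]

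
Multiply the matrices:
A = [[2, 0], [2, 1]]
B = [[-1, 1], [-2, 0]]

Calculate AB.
[[-2, 2], [-4, 2]]

Each entry (i,j) of AB = sum over k of A[i][k]*B[k][j].
(AB)[0][0] = (2)*(-1) + (0)*(-2) = -2
(AB)[0][1] = (2)*(1) + (0)*(0) = 2
(AB)[1][0] = (2)*(-1) + (1)*(-2) = -4
(AB)[1][1] = (2)*(1) + (1)*(0) = 2
AB = [[-2, 2], [-4, 2]]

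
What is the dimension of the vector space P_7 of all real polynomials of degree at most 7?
Dimension = 8

A polynomial of degree at most 7 can be written as a₀ + a₁x + a₂x² + … + a_7x^7, with 8 free coefficients a₀, …, a_7.
The set {1, x, x², …, x^7} is a basis: it spans P_7 (every such polynomial is a linear combination of these) and is linearly independent (a polynomial is zero iff all its coefficients are zero).
Therefore dim(P_7) = 7 + 1 = 8.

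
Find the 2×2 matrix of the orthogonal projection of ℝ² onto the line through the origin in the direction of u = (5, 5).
[[1/2, 1/2], [1/2, 1/2]]

The orthogonal projection onto the line spanned by a nonzero vector u = (a, b) has matrix P = (u uᵀ) / (uᵀ u) = (1/(a² + b²)) · [[a², ab], [ab, b²]].
Here u = (5, 5), so a² + b² = 25 + 25 = 50.
P = (1/50) · [[25, 25], [25, 25]] = [[1/2, 1/2], [1/2, 1/2]].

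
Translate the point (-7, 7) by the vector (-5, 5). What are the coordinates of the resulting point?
(-12, 12)

Translation by (-5, 5):
x' = -7 + -5 = -12
y' = 7 + 5 = 12
Homogeneous matrix: [[1, 0, -5], [0, 1, 5], [0, 0, 1]]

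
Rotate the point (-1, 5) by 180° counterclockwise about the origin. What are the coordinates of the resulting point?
(1, -5)

Rotation matrix R(θ) = [[cos θ, -sin θ], [sin θ, cos θ]]; for θ = 180°:
R = [[-1, 0], [0, -1]]
Result: R × [-1, 5]ᵀ = [-1·-1 + (0)·5, 0·-1 + (-1)·5]ᵀ = (1, -5)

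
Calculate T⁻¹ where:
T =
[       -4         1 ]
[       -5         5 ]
det(T) = -15
T⁻¹ =
[     -1/3      1/15 ]
[     -1/3      4/15 ]

For a 2×2 matrix T = [[a, b], [c, d]] with det(T) ≠ 0, T⁻¹ = (1/det(T)) * [[d, -b], [-c, a]].
det(T) = (-4)*(5) - (1)*(-5) = -20 + 5 = -15.
T⁻¹ = (1/-15) * [[5, -1], [5, -4]].
Dividing each entry by -15 and reducing:
T⁻¹ =
[     -1/3      1/15 ]
[     -1/3      4/15 ]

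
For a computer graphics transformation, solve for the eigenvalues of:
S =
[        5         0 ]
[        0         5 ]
λ = 5, 5

Solve det(S - λI) = 0. For a 2×2 matrix the characteristic equation is λ² - (trace)λ + det = 0.
trace(S) = a + d = 5 + 5 = 10.
det(S) = a*d - b*c = (5)*(5) - (0)*(0) = 25 - 0 = 25.
Characteristic equation: λ² - (10)λ + (25) = 0.
Discriminant = (10)² - 4*(25) = 100 - 100 = 0.
λ = (10 ± √0) / 2 = (10 ± 0) / 2 = 5, 5.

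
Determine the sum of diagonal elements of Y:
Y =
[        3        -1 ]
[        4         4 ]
tr(Y) = 3 + 4 = 7

The trace of a square matrix is the sum of its diagonal entries.
Diagonal entries of Y: Y[0][0] = 3, Y[1][1] = 4.
tr(Y) = 3 + 4 = 7.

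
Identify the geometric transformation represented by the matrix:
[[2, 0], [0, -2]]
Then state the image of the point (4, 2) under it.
non-uniform scaling by (2, -2); image of (4, 2) is (8, -4)

This is diagonal with distinct entries, so it scales the x-axis by 2 and the y-axis by -2.
The matrix [[2, 0], [0, -2]] represents: non-uniform scaling by (2, -2).
Applying it to (4, 2): [2·4 + 0·2, 0·4 + -2·2] = (8, -4).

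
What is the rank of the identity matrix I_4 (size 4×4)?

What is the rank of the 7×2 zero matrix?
rank(I_4) = 4, rank(0) = 0

The identity I_4 has 4 columns that are the standard basis vectors e_1, …, e_4. These are linearly independent, so all 4 columns are pivots and rank(I_4) = 4.
The 7×2 zero matrix has every entry zero, so every row is the zero row and there are no pivots; rank(0) = 0.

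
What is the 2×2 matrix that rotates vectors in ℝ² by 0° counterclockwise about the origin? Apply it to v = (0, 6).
R = [[1, 0], [0, 1]]; R·v = (0, 6)

A counterclockwise rotation by angle θ in ℝ² has matrix R(θ) = [[cos θ, -sin θ], [sin θ, cos θ]].
For θ = 0°: cos θ = 1, sin θ = 0.
R(0°) = [[1, 0], [0, 1]].
R·v = [1·0 + (0)·6, 0·0 + 1·6] = (0, 6).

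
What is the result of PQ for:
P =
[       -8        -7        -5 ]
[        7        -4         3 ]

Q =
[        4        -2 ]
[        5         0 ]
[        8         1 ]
PQ =
[     -107        11 ]
[       32       -11 ]

Matrix multiplication: (PQ)[i][j] = sum over k of P[i][k] * Q[k][j].
  (PQ)[0][0] = (-8)*(4) + (-7)*(5) + (-5)*(8) = -107
  (PQ)[0][1] = (-8)*(-2) + (-7)*(0) + (-5)*(1) = 11
  (PQ)[1][0] = (7)*(4) + (-4)*(5) + (3)*(8) = 32
  (PQ)[1][1] = (7)*(-2) + (-4)*(0) + (3)*(1) = -11
PQ =
[     -107        11 ]
[       32       -11 ]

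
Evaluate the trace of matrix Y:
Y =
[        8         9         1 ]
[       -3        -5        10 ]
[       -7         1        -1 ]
tr(Y) = 8 - 5 - 1 = 2

The trace of a square matrix is the sum of its diagonal entries.
Diagonal entries of Y: Y[0][0] = 8, Y[1][1] = -5, Y[2][2] = -1.
tr(Y) = 8 - 5 - 1 = 2.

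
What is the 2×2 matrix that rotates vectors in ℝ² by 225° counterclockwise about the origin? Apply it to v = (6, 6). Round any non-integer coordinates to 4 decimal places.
R = [[-√2/2, √2/2], [-√2/2, -√2/2]]; R·v = (0.0000, -8.4853)

A counterclockwise rotation by angle θ in ℝ² has matrix R(θ) = [[cos θ, -sin θ], [sin θ, cos θ]].
For θ = 225°: cos θ = -√2/2, sin θ = -√2/2.
R(225°) = [[-√2/2, √2/2], [-√2/2, -√2/2]].
R·v = [-√2/2·6 + (√2/2)·6, -√2/2·6 + -√2/2·6] = (0.0000, -8.4853).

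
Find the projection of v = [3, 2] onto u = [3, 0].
[3, 0]

The projection of v onto u is proj_u(v) = ((v·u) / (u·u)) · u.
v·u = (3)*(3) + (2)*(0) = 9.
u·u = (3)*(3) + (0)*(0) = 9.
coefficient = 9 / 9 = 1.
proj_u(v) = 1 · [3, 0] = [3, 0].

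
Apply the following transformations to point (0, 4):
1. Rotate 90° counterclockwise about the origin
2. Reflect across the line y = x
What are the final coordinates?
(0, -4)

Step 1: Rotate 90° → (-4, 0)
Step 2: Reflect across the line y = x → (0, -4)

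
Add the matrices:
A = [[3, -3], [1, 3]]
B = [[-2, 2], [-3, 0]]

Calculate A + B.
[[1, -1], [-2, 3]]

Add corresponding elements:
(3)+(-2)=1
(-3)+(2)=-1
(1)+(-3)=-2
(3)+(0)=3
A + B = [[1, -1], [-2, 3]]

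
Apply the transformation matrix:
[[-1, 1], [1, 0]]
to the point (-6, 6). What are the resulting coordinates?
(12, -6)

Matrix multiplication:
[[-1, 1], [1, 0]] × [-6, 6]ᵀ
= [-1×-6 + 1×6, 1×-6 + 0×6]ᵀ
= [12.0000, -6.0000]ᵀ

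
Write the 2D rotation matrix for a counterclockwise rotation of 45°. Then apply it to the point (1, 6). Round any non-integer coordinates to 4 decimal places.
R = [[√2/2, -√2/2], [√2/2, √2/2]]; R·(1, 6) = (-3.5355, 4.9497)

Rotation matrix formula: R(θ) = [[cos θ, -sin θ], [sin θ, cos θ]]
For θ = 45°:
cos(45°) = √2/2
sin(45°) = √2/2
R = [[√2/2, -√2/2], [√2/2, √2/2]]
Apply to (1, 6): [√2/2·1 + (-√2/2)·6, √2/2·1 + √2/2·6] = (-3.5355, 4.9497)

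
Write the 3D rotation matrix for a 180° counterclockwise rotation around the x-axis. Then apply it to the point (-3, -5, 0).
R = [[1, 0, 0], [0, -1, 0], [0, 0, -1]]; R·(-3, -5, 0) = (-3, 5, 0)

Rotation matrix for 180° around x-axis:
cos(180°) = -1, sin(180°) = 0
R = [[1, 0, 0], [0, -1, 0], [0, 0, -1]]
Apply to (-3, -5, 0): R·[-3, -5, 0]ᵀ = (-3, 5, 0)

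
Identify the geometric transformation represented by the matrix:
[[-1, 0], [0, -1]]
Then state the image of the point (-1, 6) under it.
rotation by 180° (or reflection through origin); image of (-1, 6) is (1, -6)

This matches the form [[cos θ, -sin θ], [sin θ, cos θ]] of a rotation matrix; reading off cos θ and sin θ gives the angle.
The matrix [[-1, 0], [0, -1]] represents: rotation by 180° (or reflection through origin).
Applying it to (-1, 6): [-1·-1 + 0·6, 0·-1 + -1·6] = (1, -6).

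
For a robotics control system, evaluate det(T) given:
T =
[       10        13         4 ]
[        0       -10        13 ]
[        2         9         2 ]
det(T) = -952

Expand along row 0 (cofactor expansion): det(T) = a*(e*i - f*h) - b*(d*i - f*g) + c*(d*h - e*g), where the 3×3 is [[a, b, c], [d, e, f], [g, h, i]].
Minor M_00 = (-10)*(2) - (13)*(9) = -20 - 117 = -137.
Minor M_01 = (0)*(2) - (13)*(2) = 0 - 26 = -26.
Minor M_02 = (0)*(9) - (-10)*(2) = 0 + 20 = 20.
det(T) = (10)*(-137) - (13)*(-26) + (4)*(20) = -1370 + 338 + 80 = -952.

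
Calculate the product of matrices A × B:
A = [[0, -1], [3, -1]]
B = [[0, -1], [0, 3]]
[[0, -3], [0, -6]]

Matrix multiplication:
C[0][0] = 0×0 + -1×0 = 0
C[0][1] = 0×-1 + -1×3 = -3
C[1][0] = 3×0 + -1×0 = 0
C[1][1] = 3×-1 + -1×3 = -6
Result: [[0, -3], [0, -6]]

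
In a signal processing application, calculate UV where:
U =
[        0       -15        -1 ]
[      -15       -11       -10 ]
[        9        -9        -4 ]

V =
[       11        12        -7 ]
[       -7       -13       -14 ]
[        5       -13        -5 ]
UV =
[      100       208       215 ]
[     -138        93       309 ]
[      142       277        83 ]

Matrix multiplication: (UV)[i][j] = sum over k of U[i][k] * V[k][j].
  (UV)[0][0] = (0)*(11) + (-15)*(-7) + (-1)*(5) = 100
  (UV)[0][1] = (0)*(12) + (-15)*(-13) + (-1)*(-13) = 208
  (UV)[0][2] = (0)*(-7) + (-15)*(-14) + (-1)*(-5) = 215
  (UV)[1][0] = (-15)*(11) + (-11)*(-7) + (-10)*(5) = -138
  (UV)[1][1] = (-15)*(12) + (-11)*(-13) + (-10)*(-13) = 93
  (UV)[1][2] = (-15)*(-7) + (-11)*(-14) + (-10)*(-5) = 309
  (UV)[2][0] = (9)*(11) + (-9)*(-7) + (-4)*(5) = 142
  (UV)[2][1] = (9)*(12) + (-9)*(-13) + (-4)*(-13) = 277
  (UV)[2][2] = (9)*(-7) + (-9)*(-14) + (-4)*(-5) = 83
UV =
[      100       208       215 ]
[     -138        93       309 ]
[      142       277        83 ]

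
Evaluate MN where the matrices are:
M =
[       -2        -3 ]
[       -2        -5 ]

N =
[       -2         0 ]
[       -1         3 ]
MN =
[        7        -9 ]
[        9       -15 ]

Matrix multiplication: (MN)[i][j] = sum over k of M[i][k] * N[k][j].
  (MN)[0][0] = (-2)*(-2) + (-3)*(-1) = 7
  (MN)[0][1] = (-2)*(0) + (-3)*(3) = -9
  (MN)[1][0] = (-2)*(-2) + (-5)*(-1) = 9
  (MN)[1][1] = (-2)*(0) + (-5)*(3) = -15
MN =
[        7        -9 ]
[        9       -15 ]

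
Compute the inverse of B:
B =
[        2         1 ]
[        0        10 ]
det(B) = 20
B⁻¹ =
[      1/2     -1/20 ]
[        0      1/10 ]

For a 2×2 matrix B = [[a, b], [c, d]] with det(B) ≠ 0, B⁻¹ = (1/det(B)) * [[d, -b], [-c, a]].
det(B) = (2)*(10) - (1)*(0) = 20 - 0 = 20.
B⁻¹ = (1/20) * [[10, -1], [0, 2]].
Dividing each entry by 20 and reducing:
B⁻¹ =
[      1/2     -1/20 ]
[        0      1/10 ]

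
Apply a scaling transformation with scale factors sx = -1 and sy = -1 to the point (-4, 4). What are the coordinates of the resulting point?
(4, -4)

Scaling matrix:
[[-1, 0], [0, -1]]
Result: (-4 × -1, 4 × -1) = (4, -4)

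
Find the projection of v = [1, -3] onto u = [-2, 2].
[2, -2]

The projection of v onto u is proj_u(v) = ((v·u) / (u·u)) · u.
v·u = (1)*(-2) + (-3)*(2) = -8.
u·u = (-2)*(-2) + (2)*(2) = 8.
coefficient = -8 / 8 = -1.
proj_u(v) = -1 · [-2, 2] = [2, -2].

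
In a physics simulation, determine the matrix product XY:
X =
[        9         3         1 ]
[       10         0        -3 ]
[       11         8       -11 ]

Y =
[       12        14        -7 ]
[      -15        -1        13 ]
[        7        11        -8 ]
XY =
[       70       134       -32 ]
[       99       107       -46 ]
[      -65        25       115 ]

Matrix multiplication: (XY)[i][j] = sum over k of X[i][k] * Y[k][j].
  (XY)[0][0] = (9)*(12) + (3)*(-15) + (1)*(7) = 70
  (XY)[0][1] = (9)*(14) + (3)*(-1) + (1)*(11) = 134
  (XY)[0][2] = (9)*(-7) + (3)*(13) + (1)*(-8) = -32
  (XY)[1][0] = (10)*(12) + (0)*(-15) + (-3)*(7) = 99
  (XY)[1][1] = (10)*(14) + (0)*(-1) + (-3)*(11) = 107
  (XY)[1][2] = (10)*(-7) + (0)*(13) + (-3)*(-8) = -46
  (XY)[2][0] = (11)*(12) + (8)*(-15) + (-11)*(7) = -65
  (XY)[2][1] = (11)*(14) + (8)*(-1) + (-11)*(11) = 25
  (XY)[2][2] = (11)*(-7) + (8)*(13) + (-11)*(-8) = 115
XY =
[       70       134       -32 ]
[       99       107       -46 ]
[      -65        25       115 ]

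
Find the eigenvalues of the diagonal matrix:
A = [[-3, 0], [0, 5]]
λ₁ = -3, λ₂ = 5

The characteristic polynomial of A is det(A - λI) = (-3 - λ)(5 - λ) = 0.
The roots are λ = -3 and λ = 5, so the eigenvalues are the diagonal entries.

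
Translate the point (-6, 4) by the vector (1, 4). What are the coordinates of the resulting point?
(-5, 8)

Translation by (1, 4):
x' = -6 + 1 = -5
y' = 4 + 4 = 8
Homogeneous matrix: [[1, 0, 1], [0, 1, 4], [0, 0, 1]]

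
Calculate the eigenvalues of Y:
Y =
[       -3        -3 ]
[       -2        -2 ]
λ = -5, 0

Solve det(Y - λI) = 0. For a 2×2 matrix the characteristic equation is λ² - (trace)λ + det = 0.
trace(Y) = a + d = -3 - 2 = -5.
det(Y) = a*d - b*c = (-3)*(-2) - (-3)*(-2) = 6 - 6 = 0.
Characteristic equation: λ² - (-5)λ + (0) = 0.
Discriminant = (-5)² - 4*(0) = 25 - 0 = 25.
λ = (-5 ± √25) / 2 = (-5 ± 5) / 2 = -5, 0.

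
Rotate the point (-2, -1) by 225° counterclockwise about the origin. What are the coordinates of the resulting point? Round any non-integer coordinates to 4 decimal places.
(0.7071, 2.1213)

Rotation matrix R(θ) = [[cos θ, -sin θ], [sin θ, cos θ]]; for θ = 225°:
R = [[-√2/2, √2/2], [-√2/2, -√2/2]]
Result: R × [-2, -1]ᵀ = [-√2/2·-2 + (√2/2)·-1, -√2/2·-2 + (-√2/2)·-1]ᵀ = (0.7071, 2.1213)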